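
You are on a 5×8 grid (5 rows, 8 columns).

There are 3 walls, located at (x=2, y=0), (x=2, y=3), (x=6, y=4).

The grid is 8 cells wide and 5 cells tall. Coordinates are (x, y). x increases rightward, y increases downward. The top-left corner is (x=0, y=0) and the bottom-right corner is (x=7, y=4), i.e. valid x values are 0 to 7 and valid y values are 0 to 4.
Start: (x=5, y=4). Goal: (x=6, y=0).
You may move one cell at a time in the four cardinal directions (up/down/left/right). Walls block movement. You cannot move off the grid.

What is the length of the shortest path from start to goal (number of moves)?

BFS from (x=5, y=4) until reaching (x=6, y=0):
  Distance 0: (x=5, y=4)
  Distance 1: (x=5, y=3), (x=4, y=4)
  Distance 2: (x=5, y=2), (x=4, y=3), (x=6, y=3), (x=3, y=4)
  Distance 3: (x=5, y=1), (x=4, y=2), (x=6, y=2), (x=3, y=3), (x=7, y=3), (x=2, y=4)
  Distance 4: (x=5, y=0), (x=4, y=1), (x=6, y=1), (x=3, y=2), (x=7, y=2), (x=1, y=4), (x=7, y=4)
  Distance 5: (x=4, y=0), (x=6, y=0), (x=3, y=1), (x=7, y=1), (x=2, y=2), (x=1, y=3), (x=0, y=4)  <- goal reached here
One shortest path (5 moves): (x=5, y=4) -> (x=5, y=3) -> (x=6, y=3) -> (x=6, y=2) -> (x=6, y=1) -> (x=6, y=0)

Answer: Shortest path length: 5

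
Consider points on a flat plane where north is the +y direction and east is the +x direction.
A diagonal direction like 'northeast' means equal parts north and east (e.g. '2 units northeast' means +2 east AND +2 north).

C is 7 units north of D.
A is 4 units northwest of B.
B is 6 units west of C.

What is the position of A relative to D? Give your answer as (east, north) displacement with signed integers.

Answer: A is at (east=-10, north=11) relative to D.

Derivation:
Place D at the origin (east=0, north=0).
  C is 7 units north of D: delta (east=+0, north=+7); C at (east=0, north=7).
  B is 6 units west of C: delta (east=-6, north=+0); B at (east=-6, north=7).
  A is 4 units northwest of B: delta (east=-4, north=+4); A at (east=-10, north=11).
Therefore A relative to D: (east=-10, north=11).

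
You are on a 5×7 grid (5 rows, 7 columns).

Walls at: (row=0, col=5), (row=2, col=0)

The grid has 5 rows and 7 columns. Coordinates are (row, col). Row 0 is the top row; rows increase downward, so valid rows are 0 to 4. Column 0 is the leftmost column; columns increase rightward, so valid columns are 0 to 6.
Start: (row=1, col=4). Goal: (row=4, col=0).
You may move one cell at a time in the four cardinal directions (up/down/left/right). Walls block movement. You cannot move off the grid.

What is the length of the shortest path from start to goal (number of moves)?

BFS from (row=1, col=4) until reaching (row=4, col=0):
  Distance 0: (row=1, col=4)
  Distance 1: (row=0, col=4), (row=1, col=3), (row=1, col=5), (row=2, col=4)
  Distance 2: (row=0, col=3), (row=1, col=2), (row=1, col=6), (row=2, col=3), (row=2, col=5), (row=3, col=4)
  Distance 3: (row=0, col=2), (row=0, col=6), (row=1, col=1), (row=2, col=2), (row=2, col=6), (row=3, col=3), (row=3, col=5), (row=4, col=4)
  Distance 4: (row=0, col=1), (row=1, col=0), (row=2, col=1), (row=3, col=2), (row=3, col=6), (row=4, col=3), (row=4, col=5)
  Distance 5: (row=0, col=0), (row=3, col=1), (row=4, col=2), (row=4, col=6)
  Distance 6: (row=3, col=0), (row=4, col=1)
  Distance 7: (row=4, col=0)  <- goal reached here
One shortest path (7 moves): (row=1, col=4) -> (row=1, col=3) -> (row=1, col=2) -> (row=1, col=1) -> (row=2, col=1) -> (row=3, col=1) -> (row=3, col=0) -> (row=4, col=0)

Answer: Shortest path length: 7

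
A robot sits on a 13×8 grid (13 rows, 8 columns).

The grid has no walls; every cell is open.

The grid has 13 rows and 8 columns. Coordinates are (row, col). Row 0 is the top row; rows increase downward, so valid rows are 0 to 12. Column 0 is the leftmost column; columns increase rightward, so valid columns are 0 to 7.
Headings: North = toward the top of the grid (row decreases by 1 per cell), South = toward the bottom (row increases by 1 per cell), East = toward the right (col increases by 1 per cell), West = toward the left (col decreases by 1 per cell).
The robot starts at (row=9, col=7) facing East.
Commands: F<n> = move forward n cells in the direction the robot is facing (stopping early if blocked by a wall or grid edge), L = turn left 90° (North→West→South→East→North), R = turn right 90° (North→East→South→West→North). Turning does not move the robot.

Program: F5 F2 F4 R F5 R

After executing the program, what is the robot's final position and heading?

Start: (row=9, col=7), facing East
  F5: move forward 0/5 (blocked), now at (row=9, col=7)
  F2: move forward 0/2 (blocked), now at (row=9, col=7)
  F4: move forward 0/4 (blocked), now at (row=9, col=7)
  R: turn right, now facing South
  F5: move forward 3/5 (blocked), now at (row=12, col=7)
  R: turn right, now facing West
Final: (row=12, col=7), facing West

Answer: Final position: (row=12, col=7), facing West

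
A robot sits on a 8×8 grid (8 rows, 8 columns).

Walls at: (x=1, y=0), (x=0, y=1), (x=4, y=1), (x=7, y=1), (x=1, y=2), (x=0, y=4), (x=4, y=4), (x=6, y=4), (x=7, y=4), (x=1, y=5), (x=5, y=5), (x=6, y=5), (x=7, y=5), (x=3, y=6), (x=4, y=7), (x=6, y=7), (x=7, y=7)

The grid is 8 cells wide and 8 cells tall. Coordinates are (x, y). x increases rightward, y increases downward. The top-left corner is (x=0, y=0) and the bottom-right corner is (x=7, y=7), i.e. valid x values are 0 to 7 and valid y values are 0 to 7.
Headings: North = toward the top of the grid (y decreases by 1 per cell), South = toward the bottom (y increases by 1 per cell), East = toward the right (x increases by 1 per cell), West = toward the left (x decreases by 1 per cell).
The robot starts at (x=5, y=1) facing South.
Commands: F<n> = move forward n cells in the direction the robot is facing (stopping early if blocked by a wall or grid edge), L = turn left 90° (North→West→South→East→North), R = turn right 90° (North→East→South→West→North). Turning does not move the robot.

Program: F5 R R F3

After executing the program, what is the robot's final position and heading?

Answer: Final position: (x=5, y=1), facing North

Derivation:
Start: (x=5, y=1), facing South
  F5: move forward 3/5 (blocked), now at (x=5, y=4)
  R: turn right, now facing West
  R: turn right, now facing North
  F3: move forward 3, now at (x=5, y=1)
Final: (x=5, y=1), facing North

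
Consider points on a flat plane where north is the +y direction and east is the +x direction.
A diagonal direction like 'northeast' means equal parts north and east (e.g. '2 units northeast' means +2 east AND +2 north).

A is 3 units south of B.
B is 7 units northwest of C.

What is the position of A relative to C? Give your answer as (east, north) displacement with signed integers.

Place C at the origin (east=0, north=0).
  B is 7 units northwest of C: delta (east=-7, north=+7); B at (east=-7, north=7).
  A is 3 units south of B: delta (east=+0, north=-3); A at (east=-7, north=4).
Therefore A relative to C: (east=-7, north=4).

Answer: A is at (east=-7, north=4) relative to C.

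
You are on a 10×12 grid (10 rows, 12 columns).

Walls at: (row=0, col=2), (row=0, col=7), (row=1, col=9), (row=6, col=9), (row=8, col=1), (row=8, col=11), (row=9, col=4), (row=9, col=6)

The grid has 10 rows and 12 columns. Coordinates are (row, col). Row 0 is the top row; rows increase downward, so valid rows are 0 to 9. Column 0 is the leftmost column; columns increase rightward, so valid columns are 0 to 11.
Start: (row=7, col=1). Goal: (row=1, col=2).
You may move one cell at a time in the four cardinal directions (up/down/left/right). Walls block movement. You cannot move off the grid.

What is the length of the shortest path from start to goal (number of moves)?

Answer: Shortest path length: 7

Derivation:
BFS from (row=7, col=1) until reaching (row=1, col=2):
  Distance 0: (row=7, col=1)
  Distance 1: (row=6, col=1), (row=7, col=0), (row=7, col=2)
  Distance 2: (row=5, col=1), (row=6, col=0), (row=6, col=2), (row=7, col=3), (row=8, col=0), (row=8, col=2)
  Distance 3: (row=4, col=1), (row=5, col=0), (row=5, col=2), (row=6, col=3), (row=7, col=4), (row=8, col=3), (row=9, col=0), (row=9, col=2)
  Distance 4: (row=3, col=1), (row=4, col=0), (row=4, col=2), (row=5, col=3), (row=6, col=4), (row=7, col=5), (row=8, col=4), (row=9, col=1), (row=9, col=3)
  Distance 5: (row=2, col=1), (row=3, col=0), (row=3, col=2), (row=4, col=3), (row=5, col=4), (row=6, col=5), (row=7, col=6), (row=8, col=5)
  Distance 6: (row=1, col=1), (row=2, col=0), (row=2, col=2), (row=3, col=3), (row=4, col=4), (row=5, col=5), (row=6, col=6), (row=7, col=7), (row=8, col=6), (row=9, col=5)
  Distance 7: (row=0, col=1), (row=1, col=0), (row=1, col=2), (row=2, col=3), (row=3, col=4), (row=4, col=5), (row=5, col=6), (row=6, col=7), (row=7, col=8), (row=8, col=7)  <- goal reached here
One shortest path (7 moves): (row=7, col=1) -> (row=7, col=2) -> (row=6, col=2) -> (row=5, col=2) -> (row=4, col=2) -> (row=3, col=2) -> (row=2, col=2) -> (row=1, col=2)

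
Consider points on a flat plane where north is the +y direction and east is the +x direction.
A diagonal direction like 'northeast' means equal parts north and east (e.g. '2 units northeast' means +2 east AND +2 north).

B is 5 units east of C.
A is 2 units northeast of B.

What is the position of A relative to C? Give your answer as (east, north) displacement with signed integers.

Answer: A is at (east=7, north=2) relative to C.

Derivation:
Place C at the origin (east=0, north=0).
  B is 5 units east of C: delta (east=+5, north=+0); B at (east=5, north=0).
  A is 2 units northeast of B: delta (east=+2, north=+2); A at (east=7, north=2).
Therefore A relative to C: (east=7, north=2).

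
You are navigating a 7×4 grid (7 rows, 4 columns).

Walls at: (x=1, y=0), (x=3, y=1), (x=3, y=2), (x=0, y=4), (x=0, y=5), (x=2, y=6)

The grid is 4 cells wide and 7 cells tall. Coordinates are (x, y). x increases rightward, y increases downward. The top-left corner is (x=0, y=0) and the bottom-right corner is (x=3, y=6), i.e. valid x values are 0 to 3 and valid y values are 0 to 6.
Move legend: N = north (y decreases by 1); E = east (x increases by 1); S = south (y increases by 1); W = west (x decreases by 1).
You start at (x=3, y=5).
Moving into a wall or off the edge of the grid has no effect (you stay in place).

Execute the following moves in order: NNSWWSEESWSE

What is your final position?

Start: (x=3, y=5)
  N (north): (x=3, y=5) -> (x=3, y=4)
  N (north): (x=3, y=4) -> (x=3, y=3)
  S (south): (x=3, y=3) -> (x=3, y=4)
  W (west): (x=3, y=4) -> (x=2, y=4)
  W (west): (x=2, y=4) -> (x=1, y=4)
  S (south): (x=1, y=4) -> (x=1, y=5)
  E (east): (x=1, y=5) -> (x=2, y=5)
  E (east): (x=2, y=5) -> (x=3, y=5)
  S (south): (x=3, y=5) -> (x=3, y=6)
  W (west): blocked, stay at (x=3, y=6)
  S (south): blocked, stay at (x=3, y=6)
  E (east): blocked, stay at (x=3, y=6)
Final: (x=3, y=6)

Answer: Final position: (x=3, y=6)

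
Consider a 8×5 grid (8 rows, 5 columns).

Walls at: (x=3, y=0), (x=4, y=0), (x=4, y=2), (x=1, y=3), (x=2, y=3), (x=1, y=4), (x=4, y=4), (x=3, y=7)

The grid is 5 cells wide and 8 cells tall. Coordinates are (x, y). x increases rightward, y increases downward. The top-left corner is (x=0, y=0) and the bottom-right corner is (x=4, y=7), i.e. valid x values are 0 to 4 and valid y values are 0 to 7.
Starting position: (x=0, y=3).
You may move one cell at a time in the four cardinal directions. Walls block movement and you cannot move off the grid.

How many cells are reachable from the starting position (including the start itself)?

BFS flood-fill from (x=0, y=3):
  Distance 0: (x=0, y=3)
  Distance 1: (x=0, y=2), (x=0, y=4)
  Distance 2: (x=0, y=1), (x=1, y=2), (x=0, y=5)
  Distance 3: (x=0, y=0), (x=1, y=1), (x=2, y=2), (x=1, y=5), (x=0, y=6)
  Distance 4: (x=1, y=0), (x=2, y=1), (x=3, y=2), (x=2, y=5), (x=1, y=6), (x=0, y=7)
  Distance 5: (x=2, y=0), (x=3, y=1), (x=3, y=3), (x=2, y=4), (x=3, y=5), (x=2, y=6), (x=1, y=7)
  Distance 6: (x=4, y=1), (x=4, y=3), (x=3, y=4), (x=4, y=5), (x=3, y=6), (x=2, y=7)
  Distance 7: (x=4, y=6)
  Distance 8: (x=4, y=7)
Total reachable: 32 (grid has 32 open cells total)

Answer: Reachable cells: 32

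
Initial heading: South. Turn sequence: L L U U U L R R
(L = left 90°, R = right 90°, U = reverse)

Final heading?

Start: South
  L (left (90° counter-clockwise)) -> East
  L (left (90° counter-clockwise)) -> North
  U (U-turn (180°)) -> South
  U (U-turn (180°)) -> North
  U (U-turn (180°)) -> South
  L (left (90° counter-clockwise)) -> East
  R (right (90° clockwise)) -> South
  R (right (90° clockwise)) -> West
Final: West

Answer: Final heading: West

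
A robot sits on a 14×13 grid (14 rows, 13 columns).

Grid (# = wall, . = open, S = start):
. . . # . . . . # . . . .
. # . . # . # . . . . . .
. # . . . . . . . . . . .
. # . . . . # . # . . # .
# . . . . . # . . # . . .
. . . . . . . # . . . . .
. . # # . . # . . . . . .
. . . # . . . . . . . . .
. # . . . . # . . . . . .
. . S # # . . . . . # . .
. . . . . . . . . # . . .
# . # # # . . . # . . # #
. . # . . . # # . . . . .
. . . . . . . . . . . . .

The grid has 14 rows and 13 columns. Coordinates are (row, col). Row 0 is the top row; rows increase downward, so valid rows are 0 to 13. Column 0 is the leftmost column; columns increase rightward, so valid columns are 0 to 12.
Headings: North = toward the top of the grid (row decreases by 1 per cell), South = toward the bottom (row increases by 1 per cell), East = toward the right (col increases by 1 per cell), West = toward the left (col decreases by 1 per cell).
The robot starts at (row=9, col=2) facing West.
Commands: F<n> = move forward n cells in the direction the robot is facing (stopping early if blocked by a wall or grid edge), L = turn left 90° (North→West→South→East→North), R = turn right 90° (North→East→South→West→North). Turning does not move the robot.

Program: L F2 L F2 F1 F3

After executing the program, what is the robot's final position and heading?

Answer: Final position: (row=10, col=8), facing East

Derivation:
Start: (row=9, col=2), facing West
  L: turn left, now facing South
  F2: move forward 1/2 (blocked), now at (row=10, col=2)
  L: turn left, now facing East
  F2: move forward 2, now at (row=10, col=4)
  F1: move forward 1, now at (row=10, col=5)
  F3: move forward 3, now at (row=10, col=8)
Final: (row=10, col=8), facing East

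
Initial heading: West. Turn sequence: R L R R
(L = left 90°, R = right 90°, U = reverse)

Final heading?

Answer: Final heading: East

Derivation:
Start: West
  R (right (90° clockwise)) -> North
  L (left (90° counter-clockwise)) -> West
  R (right (90° clockwise)) -> North
  R (right (90° clockwise)) -> East
Final: East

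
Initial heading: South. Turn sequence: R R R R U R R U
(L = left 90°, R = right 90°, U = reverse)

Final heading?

Answer: Final heading: North

Derivation:
Start: South
  R (right (90° clockwise)) -> West
  R (right (90° clockwise)) -> North
  R (right (90° clockwise)) -> East
  R (right (90° clockwise)) -> South
  U (U-turn (180°)) -> North
  R (right (90° clockwise)) -> East
  R (right (90° clockwise)) -> South
  U (U-turn (180°)) -> North
Final: North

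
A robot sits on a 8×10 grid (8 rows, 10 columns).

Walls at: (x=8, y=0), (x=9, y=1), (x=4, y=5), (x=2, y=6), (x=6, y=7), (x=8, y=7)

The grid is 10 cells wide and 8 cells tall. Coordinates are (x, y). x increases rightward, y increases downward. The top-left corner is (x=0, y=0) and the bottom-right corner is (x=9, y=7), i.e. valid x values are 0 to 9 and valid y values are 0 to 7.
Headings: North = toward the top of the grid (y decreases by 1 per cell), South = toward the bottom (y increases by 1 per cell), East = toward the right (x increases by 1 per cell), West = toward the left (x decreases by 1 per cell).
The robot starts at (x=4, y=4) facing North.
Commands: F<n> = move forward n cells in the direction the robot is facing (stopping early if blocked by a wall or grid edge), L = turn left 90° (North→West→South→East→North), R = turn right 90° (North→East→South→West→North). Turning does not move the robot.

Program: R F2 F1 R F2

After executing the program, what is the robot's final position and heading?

Answer: Final position: (x=7, y=6), facing South

Derivation:
Start: (x=4, y=4), facing North
  R: turn right, now facing East
  F2: move forward 2, now at (x=6, y=4)
  F1: move forward 1, now at (x=7, y=4)
  R: turn right, now facing South
  F2: move forward 2, now at (x=7, y=6)
Final: (x=7, y=6), facing South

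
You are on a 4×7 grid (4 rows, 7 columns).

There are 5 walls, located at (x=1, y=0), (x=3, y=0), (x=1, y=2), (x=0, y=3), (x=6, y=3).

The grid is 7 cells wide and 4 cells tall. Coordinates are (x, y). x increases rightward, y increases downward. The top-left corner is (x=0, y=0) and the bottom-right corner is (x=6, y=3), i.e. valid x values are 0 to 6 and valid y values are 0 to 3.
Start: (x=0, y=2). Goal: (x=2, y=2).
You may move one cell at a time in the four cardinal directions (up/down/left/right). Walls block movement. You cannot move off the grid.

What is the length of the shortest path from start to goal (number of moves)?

BFS from (x=0, y=2) until reaching (x=2, y=2):
  Distance 0: (x=0, y=2)
  Distance 1: (x=0, y=1)
  Distance 2: (x=0, y=0), (x=1, y=1)
  Distance 3: (x=2, y=1)
  Distance 4: (x=2, y=0), (x=3, y=1), (x=2, y=2)  <- goal reached here
One shortest path (4 moves): (x=0, y=2) -> (x=0, y=1) -> (x=1, y=1) -> (x=2, y=1) -> (x=2, y=2)

Answer: Shortest path length: 4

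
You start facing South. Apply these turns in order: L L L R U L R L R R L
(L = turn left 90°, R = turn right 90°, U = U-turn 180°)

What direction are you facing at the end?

Start: South
  L (left (90° counter-clockwise)) -> East
  L (left (90° counter-clockwise)) -> North
  L (left (90° counter-clockwise)) -> West
  R (right (90° clockwise)) -> North
  U (U-turn (180°)) -> South
  L (left (90° counter-clockwise)) -> East
  R (right (90° clockwise)) -> South
  L (left (90° counter-clockwise)) -> East
  R (right (90° clockwise)) -> South
  R (right (90° clockwise)) -> West
  L (left (90° counter-clockwise)) -> South
Final: South

Answer: Final heading: South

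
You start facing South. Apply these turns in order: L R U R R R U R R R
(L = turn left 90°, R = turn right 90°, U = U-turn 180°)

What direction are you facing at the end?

Answer: Final heading: North

Derivation:
Start: South
  L (left (90° counter-clockwise)) -> East
  R (right (90° clockwise)) -> South
  U (U-turn (180°)) -> North
  R (right (90° clockwise)) -> East
  R (right (90° clockwise)) -> South
  R (right (90° clockwise)) -> West
  U (U-turn (180°)) -> East
  R (right (90° clockwise)) -> South
  R (right (90° clockwise)) -> West
  R (right (90° clockwise)) -> North
Final: North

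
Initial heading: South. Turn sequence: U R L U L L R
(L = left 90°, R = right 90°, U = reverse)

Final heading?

Start: South
  U (U-turn (180°)) -> North
  R (right (90° clockwise)) -> East
  L (left (90° counter-clockwise)) -> North
  U (U-turn (180°)) -> South
  L (left (90° counter-clockwise)) -> East
  L (left (90° counter-clockwise)) -> North
  R (right (90° clockwise)) -> East
Final: East

Answer: Final heading: East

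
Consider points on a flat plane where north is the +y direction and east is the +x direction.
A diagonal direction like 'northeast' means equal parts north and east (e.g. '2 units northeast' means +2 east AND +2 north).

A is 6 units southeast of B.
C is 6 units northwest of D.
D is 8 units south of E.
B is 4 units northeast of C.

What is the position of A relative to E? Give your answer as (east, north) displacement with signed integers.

Place E at the origin (east=0, north=0).
  D is 8 units south of E: delta (east=+0, north=-8); D at (east=0, north=-8).
  C is 6 units northwest of D: delta (east=-6, north=+6); C at (east=-6, north=-2).
  B is 4 units northeast of C: delta (east=+4, north=+4); B at (east=-2, north=2).
  A is 6 units southeast of B: delta (east=+6, north=-6); A at (east=4, north=-4).
Therefore A relative to E: (east=4, north=-4).

Answer: A is at (east=4, north=-4) relative to E.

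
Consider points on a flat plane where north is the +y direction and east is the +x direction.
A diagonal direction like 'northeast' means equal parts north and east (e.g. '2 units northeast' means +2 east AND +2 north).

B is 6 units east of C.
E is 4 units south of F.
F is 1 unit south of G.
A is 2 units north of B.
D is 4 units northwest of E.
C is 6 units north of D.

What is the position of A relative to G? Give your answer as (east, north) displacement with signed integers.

Answer: A is at (east=2, north=7) relative to G.

Derivation:
Place G at the origin (east=0, north=0).
  F is 1 unit south of G: delta (east=+0, north=-1); F at (east=0, north=-1).
  E is 4 units south of F: delta (east=+0, north=-4); E at (east=0, north=-5).
  D is 4 units northwest of E: delta (east=-4, north=+4); D at (east=-4, north=-1).
  C is 6 units north of D: delta (east=+0, north=+6); C at (east=-4, north=5).
  B is 6 units east of C: delta (east=+6, north=+0); B at (east=2, north=5).
  A is 2 units north of B: delta (east=+0, north=+2); A at (east=2, north=7).
Therefore A relative to G: (east=2, north=7).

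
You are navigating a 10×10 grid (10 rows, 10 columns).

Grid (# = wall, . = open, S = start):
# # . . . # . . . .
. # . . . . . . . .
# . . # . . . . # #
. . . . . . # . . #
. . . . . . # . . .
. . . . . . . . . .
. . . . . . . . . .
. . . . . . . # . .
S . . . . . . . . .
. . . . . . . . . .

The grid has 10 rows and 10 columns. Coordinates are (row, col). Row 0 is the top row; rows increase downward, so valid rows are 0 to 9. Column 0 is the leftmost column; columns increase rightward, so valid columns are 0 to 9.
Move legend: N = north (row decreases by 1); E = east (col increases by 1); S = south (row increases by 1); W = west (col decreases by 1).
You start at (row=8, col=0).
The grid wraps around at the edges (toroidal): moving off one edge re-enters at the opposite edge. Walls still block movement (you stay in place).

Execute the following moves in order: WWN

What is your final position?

Answer: Final position: (row=7, col=8)

Derivation:
Start: (row=8, col=0)
  W (west): (row=8, col=0) -> (row=8, col=9)
  W (west): (row=8, col=9) -> (row=8, col=8)
  N (north): (row=8, col=8) -> (row=7, col=8)
Final: (row=7, col=8)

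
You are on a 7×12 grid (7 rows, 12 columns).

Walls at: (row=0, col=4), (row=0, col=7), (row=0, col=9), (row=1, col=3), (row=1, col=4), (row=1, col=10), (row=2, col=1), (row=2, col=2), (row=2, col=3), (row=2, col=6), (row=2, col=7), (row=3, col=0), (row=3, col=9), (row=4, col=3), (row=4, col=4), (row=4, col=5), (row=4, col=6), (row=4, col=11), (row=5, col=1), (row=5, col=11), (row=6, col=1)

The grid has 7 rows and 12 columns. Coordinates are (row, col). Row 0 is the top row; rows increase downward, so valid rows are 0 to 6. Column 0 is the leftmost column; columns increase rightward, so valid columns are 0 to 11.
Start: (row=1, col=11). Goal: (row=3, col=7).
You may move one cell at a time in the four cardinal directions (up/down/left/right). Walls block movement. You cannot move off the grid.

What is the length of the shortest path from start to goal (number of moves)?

Answer: Shortest path length: 6

Derivation:
BFS from (row=1, col=11) until reaching (row=3, col=7):
  Distance 0: (row=1, col=11)
  Distance 1: (row=0, col=11), (row=2, col=11)
  Distance 2: (row=0, col=10), (row=2, col=10), (row=3, col=11)
  Distance 3: (row=2, col=9), (row=3, col=10)
  Distance 4: (row=1, col=9), (row=2, col=8), (row=4, col=10)
  Distance 5: (row=1, col=8), (row=3, col=8), (row=4, col=9), (row=5, col=10)
  Distance 6: (row=0, col=8), (row=1, col=7), (row=3, col=7), (row=4, col=8), (row=5, col=9), (row=6, col=10)  <- goal reached here
One shortest path (6 moves): (row=1, col=11) -> (row=2, col=11) -> (row=2, col=10) -> (row=2, col=9) -> (row=2, col=8) -> (row=3, col=8) -> (row=3, col=7)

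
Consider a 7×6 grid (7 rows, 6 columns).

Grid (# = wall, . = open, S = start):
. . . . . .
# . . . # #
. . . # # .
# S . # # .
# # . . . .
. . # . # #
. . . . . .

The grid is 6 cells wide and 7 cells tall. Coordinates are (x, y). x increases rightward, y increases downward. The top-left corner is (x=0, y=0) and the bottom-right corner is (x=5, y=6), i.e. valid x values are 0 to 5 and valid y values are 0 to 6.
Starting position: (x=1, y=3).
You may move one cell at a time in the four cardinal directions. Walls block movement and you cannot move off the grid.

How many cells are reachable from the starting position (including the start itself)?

Answer: Reachable cells: 29

Derivation:
BFS flood-fill from (x=1, y=3):
  Distance 0: (x=1, y=3)
  Distance 1: (x=1, y=2), (x=2, y=3)
  Distance 2: (x=1, y=1), (x=0, y=2), (x=2, y=2), (x=2, y=4)
  Distance 3: (x=1, y=0), (x=2, y=1), (x=3, y=4)
  Distance 4: (x=0, y=0), (x=2, y=0), (x=3, y=1), (x=4, y=4), (x=3, y=5)
  Distance 5: (x=3, y=0), (x=5, y=4), (x=3, y=6)
  Distance 6: (x=4, y=0), (x=5, y=3), (x=2, y=6), (x=4, y=6)
  Distance 7: (x=5, y=0), (x=5, y=2), (x=1, y=6), (x=5, y=6)
  Distance 8: (x=1, y=5), (x=0, y=6)
  Distance 9: (x=0, y=5)
Total reachable: 29 (grid has 29 open cells total)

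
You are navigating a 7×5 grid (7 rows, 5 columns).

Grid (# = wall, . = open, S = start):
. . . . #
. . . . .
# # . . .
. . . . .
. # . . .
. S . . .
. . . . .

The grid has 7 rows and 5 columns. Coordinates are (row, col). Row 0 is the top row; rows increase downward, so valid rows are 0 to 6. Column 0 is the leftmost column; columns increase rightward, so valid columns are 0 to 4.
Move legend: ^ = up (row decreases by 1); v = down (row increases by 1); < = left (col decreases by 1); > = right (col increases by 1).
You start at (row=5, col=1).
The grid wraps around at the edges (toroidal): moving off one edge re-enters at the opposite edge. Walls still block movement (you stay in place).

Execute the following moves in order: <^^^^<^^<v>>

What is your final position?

Answer: Final position: (row=2, col=4)

Derivation:
Start: (row=5, col=1)
  < (left): (row=5, col=1) -> (row=5, col=0)
  ^ (up): (row=5, col=0) -> (row=4, col=0)
  ^ (up): (row=4, col=0) -> (row=3, col=0)
  ^ (up): blocked, stay at (row=3, col=0)
  ^ (up): blocked, stay at (row=3, col=0)
  < (left): (row=3, col=0) -> (row=3, col=4)
  ^ (up): (row=3, col=4) -> (row=2, col=4)
  ^ (up): (row=2, col=4) -> (row=1, col=4)
  < (left): (row=1, col=4) -> (row=1, col=3)
  v (down): (row=1, col=3) -> (row=2, col=3)
  > (right): (row=2, col=3) -> (row=2, col=4)
  > (right): blocked, stay at (row=2, col=4)
Final: (row=2, col=4)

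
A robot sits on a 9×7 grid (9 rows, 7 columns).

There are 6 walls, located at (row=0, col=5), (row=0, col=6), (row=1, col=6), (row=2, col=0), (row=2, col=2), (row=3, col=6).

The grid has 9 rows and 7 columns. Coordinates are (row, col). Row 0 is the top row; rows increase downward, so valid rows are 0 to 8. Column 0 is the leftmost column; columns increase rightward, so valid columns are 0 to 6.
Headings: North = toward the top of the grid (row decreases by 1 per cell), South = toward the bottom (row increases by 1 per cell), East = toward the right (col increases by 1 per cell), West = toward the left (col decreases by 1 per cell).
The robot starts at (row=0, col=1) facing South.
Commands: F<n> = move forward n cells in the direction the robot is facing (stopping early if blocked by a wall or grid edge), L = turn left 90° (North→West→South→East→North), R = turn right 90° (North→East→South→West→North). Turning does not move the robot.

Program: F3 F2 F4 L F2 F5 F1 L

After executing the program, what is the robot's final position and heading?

Start: (row=0, col=1), facing South
  F3: move forward 3, now at (row=3, col=1)
  F2: move forward 2, now at (row=5, col=1)
  F4: move forward 3/4 (blocked), now at (row=8, col=1)
  L: turn left, now facing East
  F2: move forward 2, now at (row=8, col=3)
  F5: move forward 3/5 (blocked), now at (row=8, col=6)
  F1: move forward 0/1 (blocked), now at (row=8, col=6)
  L: turn left, now facing North
Final: (row=8, col=6), facing North

Answer: Final position: (row=8, col=6), facing North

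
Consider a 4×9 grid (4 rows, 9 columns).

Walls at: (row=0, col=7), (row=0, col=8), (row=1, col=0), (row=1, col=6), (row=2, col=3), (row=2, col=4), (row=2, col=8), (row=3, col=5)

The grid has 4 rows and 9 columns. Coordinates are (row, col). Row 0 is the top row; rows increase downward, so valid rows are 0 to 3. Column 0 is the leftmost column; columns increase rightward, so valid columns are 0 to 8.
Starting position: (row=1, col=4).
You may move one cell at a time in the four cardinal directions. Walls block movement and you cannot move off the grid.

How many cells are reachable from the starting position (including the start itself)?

Answer: Reachable cells: 28

Derivation:
BFS flood-fill from (row=1, col=4):
  Distance 0: (row=1, col=4)
  Distance 1: (row=0, col=4), (row=1, col=3), (row=1, col=5)
  Distance 2: (row=0, col=3), (row=0, col=5), (row=1, col=2), (row=2, col=5)
  Distance 3: (row=0, col=2), (row=0, col=6), (row=1, col=1), (row=2, col=2), (row=2, col=6)
  Distance 4: (row=0, col=1), (row=2, col=1), (row=2, col=7), (row=3, col=2), (row=3, col=6)
  Distance 5: (row=0, col=0), (row=1, col=7), (row=2, col=0), (row=3, col=1), (row=3, col=3), (row=3, col=7)
  Distance 6: (row=1, col=8), (row=3, col=0), (row=3, col=4), (row=3, col=8)
Total reachable: 28 (grid has 28 open cells total)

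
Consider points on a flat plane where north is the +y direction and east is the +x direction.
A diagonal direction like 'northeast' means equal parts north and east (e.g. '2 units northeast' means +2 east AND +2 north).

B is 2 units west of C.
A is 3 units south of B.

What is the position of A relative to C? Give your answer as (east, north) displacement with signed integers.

Place C at the origin (east=0, north=0).
  B is 2 units west of C: delta (east=-2, north=+0); B at (east=-2, north=0).
  A is 3 units south of B: delta (east=+0, north=-3); A at (east=-2, north=-3).
Therefore A relative to C: (east=-2, north=-3).

Answer: A is at (east=-2, north=-3) relative to C.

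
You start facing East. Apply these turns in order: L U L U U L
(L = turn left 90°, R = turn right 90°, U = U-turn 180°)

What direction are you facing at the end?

Start: East
  L (left (90° counter-clockwise)) -> North
  U (U-turn (180°)) -> South
  L (left (90° counter-clockwise)) -> East
  U (U-turn (180°)) -> West
  U (U-turn (180°)) -> East
  L (left (90° counter-clockwise)) -> North
Final: North

Answer: Final heading: North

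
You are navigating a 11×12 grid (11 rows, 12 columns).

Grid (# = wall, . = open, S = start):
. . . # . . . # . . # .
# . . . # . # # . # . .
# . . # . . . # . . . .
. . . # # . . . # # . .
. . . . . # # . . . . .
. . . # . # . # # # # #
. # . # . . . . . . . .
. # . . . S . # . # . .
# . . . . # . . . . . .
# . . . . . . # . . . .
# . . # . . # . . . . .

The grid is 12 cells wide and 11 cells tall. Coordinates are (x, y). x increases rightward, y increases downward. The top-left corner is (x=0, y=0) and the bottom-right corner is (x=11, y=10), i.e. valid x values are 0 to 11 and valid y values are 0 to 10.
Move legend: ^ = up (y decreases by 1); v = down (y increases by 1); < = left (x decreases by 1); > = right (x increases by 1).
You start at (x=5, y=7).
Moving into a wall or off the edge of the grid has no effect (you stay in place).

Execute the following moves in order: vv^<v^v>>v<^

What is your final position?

Start: (x=5, y=7)
  v (down): blocked, stay at (x=5, y=7)
  v (down): blocked, stay at (x=5, y=7)
  ^ (up): (x=5, y=7) -> (x=5, y=6)
  < (left): (x=5, y=6) -> (x=4, y=6)
  v (down): (x=4, y=6) -> (x=4, y=7)
  ^ (up): (x=4, y=7) -> (x=4, y=6)
  v (down): (x=4, y=6) -> (x=4, y=7)
  > (right): (x=4, y=7) -> (x=5, y=7)
  > (right): (x=5, y=7) -> (x=6, y=7)
  v (down): (x=6, y=7) -> (x=6, y=8)
  < (left): blocked, stay at (x=6, y=8)
  ^ (up): (x=6, y=8) -> (x=6, y=7)
Final: (x=6, y=7)

Answer: Final position: (x=6, y=7)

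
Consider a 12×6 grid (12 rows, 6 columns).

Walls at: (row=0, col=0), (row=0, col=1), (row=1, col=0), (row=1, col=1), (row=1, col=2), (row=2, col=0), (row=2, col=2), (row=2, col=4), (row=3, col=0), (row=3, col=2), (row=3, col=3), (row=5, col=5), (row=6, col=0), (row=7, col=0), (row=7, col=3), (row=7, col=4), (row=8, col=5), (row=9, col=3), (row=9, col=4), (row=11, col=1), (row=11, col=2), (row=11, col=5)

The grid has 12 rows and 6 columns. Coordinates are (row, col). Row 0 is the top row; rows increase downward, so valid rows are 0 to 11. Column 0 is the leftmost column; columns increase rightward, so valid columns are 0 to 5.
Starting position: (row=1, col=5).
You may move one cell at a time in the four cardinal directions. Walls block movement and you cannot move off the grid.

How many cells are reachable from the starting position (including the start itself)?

Answer: Reachable cells: 50

Derivation:
BFS flood-fill from (row=1, col=5):
  Distance 0: (row=1, col=5)
  Distance 1: (row=0, col=5), (row=1, col=4), (row=2, col=5)
  Distance 2: (row=0, col=4), (row=1, col=3), (row=3, col=5)
  Distance 3: (row=0, col=3), (row=2, col=3), (row=3, col=4), (row=4, col=5)
  Distance 4: (row=0, col=2), (row=4, col=4)
  Distance 5: (row=4, col=3), (row=5, col=4)
  Distance 6: (row=4, col=2), (row=5, col=3), (row=6, col=4)
  Distance 7: (row=4, col=1), (row=5, col=2), (row=6, col=3), (row=6, col=5)
  Distance 8: (row=3, col=1), (row=4, col=0), (row=5, col=1), (row=6, col=2), (row=7, col=5)
  Distance 9: (row=2, col=1), (row=5, col=0), (row=6, col=1), (row=7, col=2)
  Distance 10: (row=7, col=1), (row=8, col=2)
  Distance 11: (row=8, col=1), (row=8, col=3), (row=9, col=2)
  Distance 12: (row=8, col=0), (row=8, col=4), (row=9, col=1), (row=10, col=2)
  Distance 13: (row=9, col=0), (row=10, col=1), (row=10, col=3)
  Distance 14: (row=10, col=0), (row=10, col=4), (row=11, col=3)
  Distance 15: (row=10, col=5), (row=11, col=0), (row=11, col=4)
  Distance 16: (row=9, col=5)
Total reachable: 50 (grid has 50 open cells total)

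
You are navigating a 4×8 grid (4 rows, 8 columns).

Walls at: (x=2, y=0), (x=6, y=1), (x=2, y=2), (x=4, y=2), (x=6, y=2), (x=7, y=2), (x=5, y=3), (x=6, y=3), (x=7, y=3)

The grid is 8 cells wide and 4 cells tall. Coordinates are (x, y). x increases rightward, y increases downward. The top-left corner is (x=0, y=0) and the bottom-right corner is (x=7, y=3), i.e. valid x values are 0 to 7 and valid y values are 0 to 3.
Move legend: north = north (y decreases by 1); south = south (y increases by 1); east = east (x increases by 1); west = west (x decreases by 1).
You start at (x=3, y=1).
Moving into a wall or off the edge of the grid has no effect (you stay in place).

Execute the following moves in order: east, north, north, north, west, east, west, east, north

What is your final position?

Answer: Final position: (x=4, y=0)

Derivation:
Start: (x=3, y=1)
  east (east): (x=3, y=1) -> (x=4, y=1)
  north (north): (x=4, y=1) -> (x=4, y=0)
  north (north): blocked, stay at (x=4, y=0)
  north (north): blocked, stay at (x=4, y=0)
  west (west): (x=4, y=0) -> (x=3, y=0)
  east (east): (x=3, y=0) -> (x=4, y=0)
  west (west): (x=4, y=0) -> (x=3, y=0)
  east (east): (x=3, y=0) -> (x=4, y=0)
  north (north): blocked, stay at (x=4, y=0)
Final: (x=4, y=0)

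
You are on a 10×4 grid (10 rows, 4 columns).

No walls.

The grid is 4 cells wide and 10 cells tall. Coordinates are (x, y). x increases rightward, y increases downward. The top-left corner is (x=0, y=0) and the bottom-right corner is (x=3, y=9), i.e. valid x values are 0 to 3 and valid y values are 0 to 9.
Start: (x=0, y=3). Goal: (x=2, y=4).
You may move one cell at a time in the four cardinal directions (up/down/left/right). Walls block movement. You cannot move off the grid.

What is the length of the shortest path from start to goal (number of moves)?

Answer: Shortest path length: 3

Derivation:
BFS from (x=0, y=3) until reaching (x=2, y=4):
  Distance 0: (x=0, y=3)
  Distance 1: (x=0, y=2), (x=1, y=3), (x=0, y=4)
  Distance 2: (x=0, y=1), (x=1, y=2), (x=2, y=3), (x=1, y=4), (x=0, y=5)
  Distance 3: (x=0, y=0), (x=1, y=1), (x=2, y=2), (x=3, y=3), (x=2, y=4), (x=1, y=5), (x=0, y=6)  <- goal reached here
One shortest path (3 moves): (x=0, y=3) -> (x=1, y=3) -> (x=2, y=3) -> (x=2, y=4)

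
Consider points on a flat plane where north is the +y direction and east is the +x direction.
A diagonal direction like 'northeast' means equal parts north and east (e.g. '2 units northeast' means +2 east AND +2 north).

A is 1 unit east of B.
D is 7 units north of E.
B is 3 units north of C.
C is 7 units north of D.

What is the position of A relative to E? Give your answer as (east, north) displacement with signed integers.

Answer: A is at (east=1, north=17) relative to E.

Derivation:
Place E at the origin (east=0, north=0).
  D is 7 units north of E: delta (east=+0, north=+7); D at (east=0, north=7).
  C is 7 units north of D: delta (east=+0, north=+7); C at (east=0, north=14).
  B is 3 units north of C: delta (east=+0, north=+3); B at (east=0, north=17).
  A is 1 unit east of B: delta (east=+1, north=+0); A at (east=1, north=17).
Therefore A relative to E: (east=1, north=17).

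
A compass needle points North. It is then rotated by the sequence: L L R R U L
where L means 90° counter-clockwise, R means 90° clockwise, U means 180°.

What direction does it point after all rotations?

Start: North
  L (left (90° counter-clockwise)) -> West
  L (left (90° counter-clockwise)) -> South
  R (right (90° clockwise)) -> West
  R (right (90° clockwise)) -> North
  U (U-turn (180°)) -> South
  L (left (90° counter-clockwise)) -> East
Final: East

Answer: Final heading: East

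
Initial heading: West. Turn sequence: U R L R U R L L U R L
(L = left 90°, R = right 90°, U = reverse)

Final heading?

Start: West
  U (U-turn (180°)) -> East
  R (right (90° clockwise)) -> South
  L (left (90° counter-clockwise)) -> East
  R (right (90° clockwise)) -> South
  U (U-turn (180°)) -> North
  R (right (90° clockwise)) -> East
  L (left (90° counter-clockwise)) -> North
  L (left (90° counter-clockwise)) -> West
  U (U-turn (180°)) -> East
  R (right (90° clockwise)) -> South
  L (left (90° counter-clockwise)) -> East
Final: East

Answer: Final heading: East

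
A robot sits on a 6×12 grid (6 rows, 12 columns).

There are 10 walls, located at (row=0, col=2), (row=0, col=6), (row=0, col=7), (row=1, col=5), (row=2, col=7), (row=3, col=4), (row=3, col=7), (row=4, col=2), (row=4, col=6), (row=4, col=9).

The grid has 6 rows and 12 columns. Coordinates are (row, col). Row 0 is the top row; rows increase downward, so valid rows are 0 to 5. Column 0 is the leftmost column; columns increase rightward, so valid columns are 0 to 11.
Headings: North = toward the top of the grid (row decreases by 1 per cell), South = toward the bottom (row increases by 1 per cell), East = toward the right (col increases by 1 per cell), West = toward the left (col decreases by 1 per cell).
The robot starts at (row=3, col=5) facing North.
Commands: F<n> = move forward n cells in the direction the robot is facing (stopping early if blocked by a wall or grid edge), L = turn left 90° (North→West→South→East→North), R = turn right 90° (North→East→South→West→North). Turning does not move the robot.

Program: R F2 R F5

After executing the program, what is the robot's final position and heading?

Start: (row=3, col=5), facing North
  R: turn right, now facing East
  F2: move forward 1/2 (blocked), now at (row=3, col=6)
  R: turn right, now facing South
  F5: move forward 0/5 (blocked), now at (row=3, col=6)
Final: (row=3, col=6), facing South

Answer: Final position: (row=3, col=6), facing South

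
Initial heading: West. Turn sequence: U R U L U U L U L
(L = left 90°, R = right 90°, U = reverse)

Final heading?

Answer: Final heading: West

Derivation:
Start: West
  U (U-turn (180°)) -> East
  R (right (90° clockwise)) -> South
  U (U-turn (180°)) -> North
  L (left (90° counter-clockwise)) -> West
  U (U-turn (180°)) -> East
  U (U-turn (180°)) -> West
  L (left (90° counter-clockwise)) -> South
  U (U-turn (180°)) -> North
  L (left (90° counter-clockwise)) -> West
Final: West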